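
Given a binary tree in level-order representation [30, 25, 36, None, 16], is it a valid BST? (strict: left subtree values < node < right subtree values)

Level-order array: [30, 25, 36, None, 16]
Validate using subtree bounds (lo, hi): at each node, require lo < value < hi,
then recurse left with hi=value and right with lo=value.
Preorder trace (stopping at first violation):
  at node 30 with bounds (-inf, +inf): OK
  at node 25 with bounds (-inf, 30): OK
  at node 16 with bounds (25, 30): VIOLATION
Node 16 violates its bound: not (25 < 16 < 30).
Result: Not a valid BST


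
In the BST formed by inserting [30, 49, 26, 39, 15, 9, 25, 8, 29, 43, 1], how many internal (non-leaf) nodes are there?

Tree built from: [30, 49, 26, 39, 15, 9, 25, 8, 29, 43, 1]
Tree (level-order array): [30, 26, 49, 15, 29, 39, None, 9, 25, None, None, None, 43, 8, None, None, None, None, None, 1]
Rule: An internal node has at least one child.
Per-node child counts:
  node 30: 2 child(ren)
  node 26: 2 child(ren)
  node 15: 2 child(ren)
  node 9: 1 child(ren)
  node 8: 1 child(ren)
  node 1: 0 child(ren)
  node 25: 0 child(ren)
  node 29: 0 child(ren)
  node 49: 1 child(ren)
  node 39: 1 child(ren)
  node 43: 0 child(ren)
Matching nodes: [30, 26, 15, 9, 8, 49, 39]
Count of internal (non-leaf) nodes: 7


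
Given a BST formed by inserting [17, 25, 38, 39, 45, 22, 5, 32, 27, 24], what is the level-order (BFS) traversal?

Tree insertion order: [17, 25, 38, 39, 45, 22, 5, 32, 27, 24]
Tree (level-order array): [17, 5, 25, None, None, 22, 38, None, 24, 32, 39, None, None, 27, None, None, 45]
BFS from the root, enqueuing left then right child of each popped node:
  queue [17] -> pop 17, enqueue [5, 25], visited so far: [17]
  queue [5, 25] -> pop 5, enqueue [none], visited so far: [17, 5]
  queue [25] -> pop 25, enqueue [22, 38], visited so far: [17, 5, 25]
  queue [22, 38] -> pop 22, enqueue [24], visited so far: [17, 5, 25, 22]
  queue [38, 24] -> pop 38, enqueue [32, 39], visited so far: [17, 5, 25, 22, 38]
  queue [24, 32, 39] -> pop 24, enqueue [none], visited so far: [17, 5, 25, 22, 38, 24]
  queue [32, 39] -> pop 32, enqueue [27], visited so far: [17, 5, 25, 22, 38, 24, 32]
  queue [39, 27] -> pop 39, enqueue [45], visited so far: [17, 5, 25, 22, 38, 24, 32, 39]
  queue [27, 45] -> pop 27, enqueue [none], visited so far: [17, 5, 25, 22, 38, 24, 32, 39, 27]
  queue [45] -> pop 45, enqueue [none], visited so far: [17, 5, 25, 22, 38, 24, 32, 39, 27, 45]
Result: [17, 5, 25, 22, 38, 24, 32, 39, 27, 45]


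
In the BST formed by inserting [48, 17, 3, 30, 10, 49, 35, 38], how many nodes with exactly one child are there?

Tree built from: [48, 17, 3, 30, 10, 49, 35, 38]
Tree (level-order array): [48, 17, 49, 3, 30, None, None, None, 10, None, 35, None, None, None, 38]
Rule: These are nodes with exactly 1 non-null child.
Per-node child counts:
  node 48: 2 child(ren)
  node 17: 2 child(ren)
  node 3: 1 child(ren)
  node 10: 0 child(ren)
  node 30: 1 child(ren)
  node 35: 1 child(ren)
  node 38: 0 child(ren)
  node 49: 0 child(ren)
Matching nodes: [3, 30, 35]
Count of nodes with exactly one child: 3


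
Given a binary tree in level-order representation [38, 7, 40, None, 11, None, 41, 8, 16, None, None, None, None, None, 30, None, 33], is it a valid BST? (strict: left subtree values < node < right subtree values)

Level-order array: [38, 7, 40, None, 11, None, 41, 8, 16, None, None, None, None, None, 30, None, 33]
Validate using subtree bounds (lo, hi): at each node, require lo < value < hi,
then recurse left with hi=value and right with lo=value.
Preorder trace (stopping at first violation):
  at node 38 with bounds (-inf, +inf): OK
  at node 7 with bounds (-inf, 38): OK
  at node 11 with bounds (7, 38): OK
  at node 8 with bounds (7, 11): OK
  at node 16 with bounds (11, 38): OK
  at node 30 with bounds (16, 38): OK
  at node 33 with bounds (30, 38): OK
  at node 40 with bounds (38, +inf): OK
  at node 41 with bounds (40, +inf): OK
No violation found at any node.
Result: Valid BST


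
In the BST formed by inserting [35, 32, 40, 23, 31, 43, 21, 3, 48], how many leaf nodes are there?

Tree built from: [35, 32, 40, 23, 31, 43, 21, 3, 48]
Tree (level-order array): [35, 32, 40, 23, None, None, 43, 21, 31, None, 48, 3]
Rule: A leaf has 0 children.
Per-node child counts:
  node 35: 2 child(ren)
  node 32: 1 child(ren)
  node 23: 2 child(ren)
  node 21: 1 child(ren)
  node 3: 0 child(ren)
  node 31: 0 child(ren)
  node 40: 1 child(ren)
  node 43: 1 child(ren)
  node 48: 0 child(ren)
Matching nodes: [3, 31, 48]
Count of leaf nodes: 3


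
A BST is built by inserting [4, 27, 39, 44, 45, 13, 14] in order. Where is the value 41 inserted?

Starting tree (level order): [4, None, 27, 13, 39, None, 14, None, 44, None, None, None, 45]
Insertion path: 4 -> 27 -> 39 -> 44
Result: insert 41 as left child of 44
Final tree (level order): [4, None, 27, 13, 39, None, 14, None, 44, None, None, 41, 45]


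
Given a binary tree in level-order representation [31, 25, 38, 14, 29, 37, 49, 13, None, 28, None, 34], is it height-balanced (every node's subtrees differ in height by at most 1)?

Tree (level-order array): [31, 25, 38, 14, 29, 37, 49, 13, None, 28, None, 34]
Definition: a tree is height-balanced if, at every node, |h(left) - h(right)| <= 1 (empty subtree has height -1).
Bottom-up per-node check:
  node 13: h_left=-1, h_right=-1, diff=0 [OK], height=0
  node 14: h_left=0, h_right=-1, diff=1 [OK], height=1
  node 28: h_left=-1, h_right=-1, diff=0 [OK], height=0
  node 29: h_left=0, h_right=-1, diff=1 [OK], height=1
  node 25: h_left=1, h_right=1, diff=0 [OK], height=2
  node 34: h_left=-1, h_right=-1, diff=0 [OK], height=0
  node 37: h_left=0, h_right=-1, diff=1 [OK], height=1
  node 49: h_left=-1, h_right=-1, diff=0 [OK], height=0
  node 38: h_left=1, h_right=0, diff=1 [OK], height=2
  node 31: h_left=2, h_right=2, diff=0 [OK], height=3
All nodes satisfy the balance condition.
Result: Balanced


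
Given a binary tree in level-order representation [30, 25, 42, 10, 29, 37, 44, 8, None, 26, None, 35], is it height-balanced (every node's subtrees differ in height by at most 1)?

Tree (level-order array): [30, 25, 42, 10, 29, 37, 44, 8, None, 26, None, 35]
Definition: a tree is height-balanced if, at every node, |h(left) - h(right)| <= 1 (empty subtree has height -1).
Bottom-up per-node check:
  node 8: h_left=-1, h_right=-1, diff=0 [OK], height=0
  node 10: h_left=0, h_right=-1, diff=1 [OK], height=1
  node 26: h_left=-1, h_right=-1, diff=0 [OK], height=0
  node 29: h_left=0, h_right=-1, diff=1 [OK], height=1
  node 25: h_left=1, h_right=1, diff=0 [OK], height=2
  node 35: h_left=-1, h_right=-1, diff=0 [OK], height=0
  node 37: h_left=0, h_right=-1, diff=1 [OK], height=1
  node 44: h_left=-1, h_right=-1, diff=0 [OK], height=0
  node 42: h_left=1, h_right=0, diff=1 [OK], height=2
  node 30: h_left=2, h_right=2, diff=0 [OK], height=3
All nodes satisfy the balance condition.
Result: Balanced


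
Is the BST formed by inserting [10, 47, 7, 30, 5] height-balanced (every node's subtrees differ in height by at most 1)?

Tree (level-order array): [10, 7, 47, 5, None, 30]
Definition: a tree is height-balanced if, at every node, |h(left) - h(right)| <= 1 (empty subtree has height -1).
Bottom-up per-node check:
  node 5: h_left=-1, h_right=-1, diff=0 [OK], height=0
  node 7: h_left=0, h_right=-1, diff=1 [OK], height=1
  node 30: h_left=-1, h_right=-1, diff=0 [OK], height=0
  node 47: h_left=0, h_right=-1, diff=1 [OK], height=1
  node 10: h_left=1, h_right=1, diff=0 [OK], height=2
All nodes satisfy the balance condition.
Result: Balanced


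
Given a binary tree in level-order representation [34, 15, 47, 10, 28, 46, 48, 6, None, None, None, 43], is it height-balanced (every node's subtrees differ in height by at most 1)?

Tree (level-order array): [34, 15, 47, 10, 28, 46, 48, 6, None, None, None, 43]
Definition: a tree is height-balanced if, at every node, |h(left) - h(right)| <= 1 (empty subtree has height -1).
Bottom-up per-node check:
  node 6: h_left=-1, h_right=-1, diff=0 [OK], height=0
  node 10: h_left=0, h_right=-1, diff=1 [OK], height=1
  node 28: h_left=-1, h_right=-1, diff=0 [OK], height=0
  node 15: h_left=1, h_right=0, diff=1 [OK], height=2
  node 43: h_left=-1, h_right=-1, diff=0 [OK], height=0
  node 46: h_left=0, h_right=-1, diff=1 [OK], height=1
  node 48: h_left=-1, h_right=-1, diff=0 [OK], height=0
  node 47: h_left=1, h_right=0, diff=1 [OK], height=2
  node 34: h_left=2, h_right=2, diff=0 [OK], height=3
All nodes satisfy the balance condition.
Result: Balanced


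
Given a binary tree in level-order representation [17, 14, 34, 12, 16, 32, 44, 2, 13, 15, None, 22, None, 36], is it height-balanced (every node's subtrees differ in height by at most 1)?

Tree (level-order array): [17, 14, 34, 12, 16, 32, 44, 2, 13, 15, None, 22, None, 36]
Definition: a tree is height-balanced if, at every node, |h(left) - h(right)| <= 1 (empty subtree has height -1).
Bottom-up per-node check:
  node 2: h_left=-1, h_right=-1, diff=0 [OK], height=0
  node 13: h_left=-1, h_right=-1, diff=0 [OK], height=0
  node 12: h_left=0, h_right=0, diff=0 [OK], height=1
  node 15: h_left=-1, h_right=-1, diff=0 [OK], height=0
  node 16: h_left=0, h_right=-1, diff=1 [OK], height=1
  node 14: h_left=1, h_right=1, diff=0 [OK], height=2
  node 22: h_left=-1, h_right=-1, diff=0 [OK], height=0
  node 32: h_left=0, h_right=-1, diff=1 [OK], height=1
  node 36: h_left=-1, h_right=-1, diff=0 [OK], height=0
  node 44: h_left=0, h_right=-1, diff=1 [OK], height=1
  node 34: h_left=1, h_right=1, diff=0 [OK], height=2
  node 17: h_left=2, h_right=2, diff=0 [OK], height=3
All nodes satisfy the balance condition.
Result: Balanced


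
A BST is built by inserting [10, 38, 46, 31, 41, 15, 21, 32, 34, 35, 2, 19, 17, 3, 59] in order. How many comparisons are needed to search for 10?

Search path for 10: 10
Found: True
Comparisons: 1


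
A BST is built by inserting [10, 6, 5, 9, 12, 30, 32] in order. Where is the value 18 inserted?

Starting tree (level order): [10, 6, 12, 5, 9, None, 30, None, None, None, None, None, 32]
Insertion path: 10 -> 12 -> 30
Result: insert 18 as left child of 30
Final tree (level order): [10, 6, 12, 5, 9, None, 30, None, None, None, None, 18, 32]


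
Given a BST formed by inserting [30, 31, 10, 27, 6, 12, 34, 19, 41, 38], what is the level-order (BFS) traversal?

Tree insertion order: [30, 31, 10, 27, 6, 12, 34, 19, 41, 38]
Tree (level-order array): [30, 10, 31, 6, 27, None, 34, None, None, 12, None, None, 41, None, 19, 38]
BFS from the root, enqueuing left then right child of each popped node:
  queue [30] -> pop 30, enqueue [10, 31], visited so far: [30]
  queue [10, 31] -> pop 10, enqueue [6, 27], visited so far: [30, 10]
  queue [31, 6, 27] -> pop 31, enqueue [34], visited so far: [30, 10, 31]
  queue [6, 27, 34] -> pop 6, enqueue [none], visited so far: [30, 10, 31, 6]
  queue [27, 34] -> pop 27, enqueue [12], visited so far: [30, 10, 31, 6, 27]
  queue [34, 12] -> pop 34, enqueue [41], visited so far: [30, 10, 31, 6, 27, 34]
  queue [12, 41] -> pop 12, enqueue [19], visited so far: [30, 10, 31, 6, 27, 34, 12]
  queue [41, 19] -> pop 41, enqueue [38], visited so far: [30, 10, 31, 6, 27, 34, 12, 41]
  queue [19, 38] -> pop 19, enqueue [none], visited so far: [30, 10, 31, 6, 27, 34, 12, 41, 19]
  queue [38] -> pop 38, enqueue [none], visited so far: [30, 10, 31, 6, 27, 34, 12, 41, 19, 38]
Result: [30, 10, 31, 6, 27, 34, 12, 41, 19, 38]


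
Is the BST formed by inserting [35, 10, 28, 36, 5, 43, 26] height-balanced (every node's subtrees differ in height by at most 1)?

Tree (level-order array): [35, 10, 36, 5, 28, None, 43, None, None, 26]
Definition: a tree is height-balanced if, at every node, |h(left) - h(right)| <= 1 (empty subtree has height -1).
Bottom-up per-node check:
  node 5: h_left=-1, h_right=-1, diff=0 [OK], height=0
  node 26: h_left=-1, h_right=-1, diff=0 [OK], height=0
  node 28: h_left=0, h_right=-1, diff=1 [OK], height=1
  node 10: h_left=0, h_right=1, diff=1 [OK], height=2
  node 43: h_left=-1, h_right=-1, diff=0 [OK], height=0
  node 36: h_left=-1, h_right=0, diff=1 [OK], height=1
  node 35: h_left=2, h_right=1, diff=1 [OK], height=3
All nodes satisfy the balance condition.
Result: Balanced


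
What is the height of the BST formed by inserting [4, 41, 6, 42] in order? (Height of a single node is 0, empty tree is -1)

Insertion order: [4, 41, 6, 42]
Tree (level-order array): [4, None, 41, 6, 42]
Compute height bottom-up (empty subtree = -1):
  height(6) = 1 + max(-1, -1) = 0
  height(42) = 1 + max(-1, -1) = 0
  height(41) = 1 + max(0, 0) = 1
  height(4) = 1 + max(-1, 1) = 2
Height = 2


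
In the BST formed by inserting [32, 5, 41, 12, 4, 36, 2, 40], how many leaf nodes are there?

Tree built from: [32, 5, 41, 12, 4, 36, 2, 40]
Tree (level-order array): [32, 5, 41, 4, 12, 36, None, 2, None, None, None, None, 40]
Rule: A leaf has 0 children.
Per-node child counts:
  node 32: 2 child(ren)
  node 5: 2 child(ren)
  node 4: 1 child(ren)
  node 2: 0 child(ren)
  node 12: 0 child(ren)
  node 41: 1 child(ren)
  node 36: 1 child(ren)
  node 40: 0 child(ren)
Matching nodes: [2, 12, 40]
Count of leaf nodes: 3


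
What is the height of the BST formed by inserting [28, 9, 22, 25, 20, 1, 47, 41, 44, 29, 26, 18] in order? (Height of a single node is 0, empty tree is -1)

Insertion order: [28, 9, 22, 25, 20, 1, 47, 41, 44, 29, 26, 18]
Tree (level-order array): [28, 9, 47, 1, 22, 41, None, None, None, 20, 25, 29, 44, 18, None, None, 26]
Compute height bottom-up (empty subtree = -1):
  height(1) = 1 + max(-1, -1) = 0
  height(18) = 1 + max(-1, -1) = 0
  height(20) = 1 + max(0, -1) = 1
  height(26) = 1 + max(-1, -1) = 0
  height(25) = 1 + max(-1, 0) = 1
  height(22) = 1 + max(1, 1) = 2
  height(9) = 1 + max(0, 2) = 3
  height(29) = 1 + max(-1, -1) = 0
  height(44) = 1 + max(-1, -1) = 0
  height(41) = 1 + max(0, 0) = 1
  height(47) = 1 + max(1, -1) = 2
  height(28) = 1 + max(3, 2) = 4
Height = 4


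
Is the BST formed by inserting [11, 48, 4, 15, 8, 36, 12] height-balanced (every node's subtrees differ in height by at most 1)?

Tree (level-order array): [11, 4, 48, None, 8, 15, None, None, None, 12, 36]
Definition: a tree is height-balanced if, at every node, |h(left) - h(right)| <= 1 (empty subtree has height -1).
Bottom-up per-node check:
  node 8: h_left=-1, h_right=-1, diff=0 [OK], height=0
  node 4: h_left=-1, h_right=0, diff=1 [OK], height=1
  node 12: h_left=-1, h_right=-1, diff=0 [OK], height=0
  node 36: h_left=-1, h_right=-1, diff=0 [OK], height=0
  node 15: h_left=0, h_right=0, diff=0 [OK], height=1
  node 48: h_left=1, h_right=-1, diff=2 [FAIL (|1--1|=2 > 1)], height=2
  node 11: h_left=1, h_right=2, diff=1 [OK], height=3
Node 48 violates the condition: |1 - -1| = 2 > 1.
Result: Not balanced


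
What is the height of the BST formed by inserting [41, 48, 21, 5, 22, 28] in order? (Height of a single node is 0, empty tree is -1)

Insertion order: [41, 48, 21, 5, 22, 28]
Tree (level-order array): [41, 21, 48, 5, 22, None, None, None, None, None, 28]
Compute height bottom-up (empty subtree = -1):
  height(5) = 1 + max(-1, -1) = 0
  height(28) = 1 + max(-1, -1) = 0
  height(22) = 1 + max(-1, 0) = 1
  height(21) = 1 + max(0, 1) = 2
  height(48) = 1 + max(-1, -1) = 0
  height(41) = 1 + max(2, 0) = 3
Height = 3


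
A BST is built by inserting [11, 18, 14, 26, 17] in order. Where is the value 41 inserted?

Starting tree (level order): [11, None, 18, 14, 26, None, 17]
Insertion path: 11 -> 18 -> 26
Result: insert 41 as right child of 26
Final tree (level order): [11, None, 18, 14, 26, None, 17, None, 41]


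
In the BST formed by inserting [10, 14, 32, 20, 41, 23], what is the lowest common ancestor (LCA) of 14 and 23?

Tree insertion order: [10, 14, 32, 20, 41, 23]
Tree (level-order array): [10, None, 14, None, 32, 20, 41, None, 23]
In a BST, the LCA of p=14, q=23 is the first node v on the
root-to-leaf path with p <= v <= q (go left if both < v, right if both > v).
Walk from root:
  at 10: both 14 and 23 > 10, go right
  at 14: 14 <= 14 <= 23, this is the LCA
LCA = 14


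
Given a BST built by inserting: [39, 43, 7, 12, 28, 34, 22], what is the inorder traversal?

Tree insertion order: [39, 43, 7, 12, 28, 34, 22]
Tree (level-order array): [39, 7, 43, None, 12, None, None, None, 28, 22, 34]
Inorder traversal: [7, 12, 22, 28, 34, 39, 43]


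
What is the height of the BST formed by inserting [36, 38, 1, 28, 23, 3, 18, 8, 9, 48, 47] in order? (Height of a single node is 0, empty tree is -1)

Insertion order: [36, 38, 1, 28, 23, 3, 18, 8, 9, 48, 47]
Tree (level-order array): [36, 1, 38, None, 28, None, 48, 23, None, 47, None, 3, None, None, None, None, 18, 8, None, None, 9]
Compute height bottom-up (empty subtree = -1):
  height(9) = 1 + max(-1, -1) = 0
  height(8) = 1 + max(-1, 0) = 1
  height(18) = 1 + max(1, -1) = 2
  height(3) = 1 + max(-1, 2) = 3
  height(23) = 1 + max(3, -1) = 4
  height(28) = 1 + max(4, -1) = 5
  height(1) = 1 + max(-1, 5) = 6
  height(47) = 1 + max(-1, -1) = 0
  height(48) = 1 + max(0, -1) = 1
  height(38) = 1 + max(-1, 1) = 2
  height(36) = 1 + max(6, 2) = 7
Height = 7


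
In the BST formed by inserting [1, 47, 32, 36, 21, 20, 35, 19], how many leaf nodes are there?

Tree built from: [1, 47, 32, 36, 21, 20, 35, 19]
Tree (level-order array): [1, None, 47, 32, None, 21, 36, 20, None, 35, None, 19]
Rule: A leaf has 0 children.
Per-node child counts:
  node 1: 1 child(ren)
  node 47: 1 child(ren)
  node 32: 2 child(ren)
  node 21: 1 child(ren)
  node 20: 1 child(ren)
  node 19: 0 child(ren)
  node 36: 1 child(ren)
  node 35: 0 child(ren)
Matching nodes: [19, 35]
Count of leaf nodes: 2


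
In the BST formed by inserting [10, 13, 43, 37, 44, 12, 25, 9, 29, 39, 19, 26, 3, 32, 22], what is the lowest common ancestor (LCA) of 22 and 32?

Tree insertion order: [10, 13, 43, 37, 44, 12, 25, 9, 29, 39, 19, 26, 3, 32, 22]
Tree (level-order array): [10, 9, 13, 3, None, 12, 43, None, None, None, None, 37, 44, 25, 39, None, None, 19, 29, None, None, None, 22, 26, 32]
In a BST, the LCA of p=22, q=32 is the first node v on the
root-to-leaf path with p <= v <= q (go left if both < v, right if both > v).
Walk from root:
  at 10: both 22 and 32 > 10, go right
  at 13: both 22 and 32 > 13, go right
  at 43: both 22 and 32 < 43, go left
  at 37: both 22 and 32 < 37, go left
  at 25: 22 <= 25 <= 32, this is the LCA
LCA = 25


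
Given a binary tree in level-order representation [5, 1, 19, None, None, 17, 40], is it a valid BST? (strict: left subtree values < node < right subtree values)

Level-order array: [5, 1, 19, None, None, 17, 40]
Validate using subtree bounds (lo, hi): at each node, require lo < value < hi,
then recurse left with hi=value and right with lo=value.
Preorder trace (stopping at first violation):
  at node 5 with bounds (-inf, +inf): OK
  at node 1 with bounds (-inf, 5): OK
  at node 19 with bounds (5, +inf): OK
  at node 17 with bounds (5, 19): OK
  at node 40 with bounds (19, +inf): OK
No violation found at any node.
Result: Valid BST


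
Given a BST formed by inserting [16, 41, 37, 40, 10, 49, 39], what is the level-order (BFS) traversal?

Tree insertion order: [16, 41, 37, 40, 10, 49, 39]
Tree (level-order array): [16, 10, 41, None, None, 37, 49, None, 40, None, None, 39]
BFS from the root, enqueuing left then right child of each popped node:
  queue [16] -> pop 16, enqueue [10, 41], visited so far: [16]
  queue [10, 41] -> pop 10, enqueue [none], visited so far: [16, 10]
  queue [41] -> pop 41, enqueue [37, 49], visited so far: [16, 10, 41]
  queue [37, 49] -> pop 37, enqueue [40], visited so far: [16, 10, 41, 37]
  queue [49, 40] -> pop 49, enqueue [none], visited so far: [16, 10, 41, 37, 49]
  queue [40] -> pop 40, enqueue [39], visited so far: [16, 10, 41, 37, 49, 40]
  queue [39] -> pop 39, enqueue [none], visited so far: [16, 10, 41, 37, 49, 40, 39]
Result: [16, 10, 41, 37, 49, 40, 39]


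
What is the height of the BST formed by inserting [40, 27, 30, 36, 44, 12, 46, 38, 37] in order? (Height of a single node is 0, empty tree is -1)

Insertion order: [40, 27, 30, 36, 44, 12, 46, 38, 37]
Tree (level-order array): [40, 27, 44, 12, 30, None, 46, None, None, None, 36, None, None, None, 38, 37]
Compute height bottom-up (empty subtree = -1):
  height(12) = 1 + max(-1, -1) = 0
  height(37) = 1 + max(-1, -1) = 0
  height(38) = 1 + max(0, -1) = 1
  height(36) = 1 + max(-1, 1) = 2
  height(30) = 1 + max(-1, 2) = 3
  height(27) = 1 + max(0, 3) = 4
  height(46) = 1 + max(-1, -1) = 0
  height(44) = 1 + max(-1, 0) = 1
  height(40) = 1 + max(4, 1) = 5
Height = 5


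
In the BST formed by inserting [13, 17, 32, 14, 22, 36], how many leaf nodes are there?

Tree built from: [13, 17, 32, 14, 22, 36]
Tree (level-order array): [13, None, 17, 14, 32, None, None, 22, 36]
Rule: A leaf has 0 children.
Per-node child counts:
  node 13: 1 child(ren)
  node 17: 2 child(ren)
  node 14: 0 child(ren)
  node 32: 2 child(ren)
  node 22: 0 child(ren)
  node 36: 0 child(ren)
Matching nodes: [14, 22, 36]
Count of leaf nodes: 3


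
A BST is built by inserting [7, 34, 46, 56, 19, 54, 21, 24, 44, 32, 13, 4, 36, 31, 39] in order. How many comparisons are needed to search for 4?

Search path for 4: 7 -> 4
Found: True
Comparisons: 2


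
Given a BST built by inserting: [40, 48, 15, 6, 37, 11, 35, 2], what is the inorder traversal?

Tree insertion order: [40, 48, 15, 6, 37, 11, 35, 2]
Tree (level-order array): [40, 15, 48, 6, 37, None, None, 2, 11, 35]
Inorder traversal: [2, 6, 11, 15, 35, 37, 40, 48]


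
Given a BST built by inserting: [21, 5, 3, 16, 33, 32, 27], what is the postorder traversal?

Tree insertion order: [21, 5, 3, 16, 33, 32, 27]
Tree (level-order array): [21, 5, 33, 3, 16, 32, None, None, None, None, None, 27]
Postorder traversal: [3, 16, 5, 27, 32, 33, 21]


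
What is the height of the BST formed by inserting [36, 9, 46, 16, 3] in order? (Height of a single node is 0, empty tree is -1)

Insertion order: [36, 9, 46, 16, 3]
Tree (level-order array): [36, 9, 46, 3, 16]
Compute height bottom-up (empty subtree = -1):
  height(3) = 1 + max(-1, -1) = 0
  height(16) = 1 + max(-1, -1) = 0
  height(9) = 1 + max(0, 0) = 1
  height(46) = 1 + max(-1, -1) = 0
  height(36) = 1 + max(1, 0) = 2
Height = 2


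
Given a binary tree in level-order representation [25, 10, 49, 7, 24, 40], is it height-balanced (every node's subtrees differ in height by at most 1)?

Tree (level-order array): [25, 10, 49, 7, 24, 40]
Definition: a tree is height-balanced if, at every node, |h(left) - h(right)| <= 1 (empty subtree has height -1).
Bottom-up per-node check:
  node 7: h_left=-1, h_right=-1, diff=0 [OK], height=0
  node 24: h_left=-1, h_right=-1, diff=0 [OK], height=0
  node 10: h_left=0, h_right=0, diff=0 [OK], height=1
  node 40: h_left=-1, h_right=-1, diff=0 [OK], height=0
  node 49: h_left=0, h_right=-1, diff=1 [OK], height=1
  node 25: h_left=1, h_right=1, diff=0 [OK], height=2
All nodes satisfy the balance condition.
Result: Balanced


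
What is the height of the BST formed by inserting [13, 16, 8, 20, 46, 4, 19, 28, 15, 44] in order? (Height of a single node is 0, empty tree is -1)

Insertion order: [13, 16, 8, 20, 46, 4, 19, 28, 15, 44]
Tree (level-order array): [13, 8, 16, 4, None, 15, 20, None, None, None, None, 19, 46, None, None, 28, None, None, 44]
Compute height bottom-up (empty subtree = -1):
  height(4) = 1 + max(-1, -1) = 0
  height(8) = 1 + max(0, -1) = 1
  height(15) = 1 + max(-1, -1) = 0
  height(19) = 1 + max(-1, -1) = 0
  height(44) = 1 + max(-1, -1) = 0
  height(28) = 1 + max(-1, 0) = 1
  height(46) = 1 + max(1, -1) = 2
  height(20) = 1 + max(0, 2) = 3
  height(16) = 1 + max(0, 3) = 4
  height(13) = 1 + max(1, 4) = 5
Height = 5


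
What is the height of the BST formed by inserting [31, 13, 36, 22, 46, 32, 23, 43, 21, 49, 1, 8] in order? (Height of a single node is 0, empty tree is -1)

Insertion order: [31, 13, 36, 22, 46, 32, 23, 43, 21, 49, 1, 8]
Tree (level-order array): [31, 13, 36, 1, 22, 32, 46, None, 8, 21, 23, None, None, 43, 49]
Compute height bottom-up (empty subtree = -1):
  height(8) = 1 + max(-1, -1) = 0
  height(1) = 1 + max(-1, 0) = 1
  height(21) = 1 + max(-1, -1) = 0
  height(23) = 1 + max(-1, -1) = 0
  height(22) = 1 + max(0, 0) = 1
  height(13) = 1 + max(1, 1) = 2
  height(32) = 1 + max(-1, -1) = 0
  height(43) = 1 + max(-1, -1) = 0
  height(49) = 1 + max(-1, -1) = 0
  height(46) = 1 + max(0, 0) = 1
  height(36) = 1 + max(0, 1) = 2
  height(31) = 1 + max(2, 2) = 3
Height = 3


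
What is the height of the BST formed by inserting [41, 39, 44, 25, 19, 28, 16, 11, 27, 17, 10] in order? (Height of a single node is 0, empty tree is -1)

Insertion order: [41, 39, 44, 25, 19, 28, 16, 11, 27, 17, 10]
Tree (level-order array): [41, 39, 44, 25, None, None, None, 19, 28, 16, None, 27, None, 11, 17, None, None, 10]
Compute height bottom-up (empty subtree = -1):
  height(10) = 1 + max(-1, -1) = 0
  height(11) = 1 + max(0, -1) = 1
  height(17) = 1 + max(-1, -1) = 0
  height(16) = 1 + max(1, 0) = 2
  height(19) = 1 + max(2, -1) = 3
  height(27) = 1 + max(-1, -1) = 0
  height(28) = 1 + max(0, -1) = 1
  height(25) = 1 + max(3, 1) = 4
  height(39) = 1 + max(4, -1) = 5
  height(44) = 1 + max(-1, -1) = 0
  height(41) = 1 + max(5, 0) = 6
Height = 6


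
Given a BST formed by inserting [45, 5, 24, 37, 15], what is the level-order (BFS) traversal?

Tree insertion order: [45, 5, 24, 37, 15]
Tree (level-order array): [45, 5, None, None, 24, 15, 37]
BFS from the root, enqueuing left then right child of each popped node:
  queue [45] -> pop 45, enqueue [5], visited so far: [45]
  queue [5] -> pop 5, enqueue [24], visited so far: [45, 5]
  queue [24] -> pop 24, enqueue [15, 37], visited so far: [45, 5, 24]
  queue [15, 37] -> pop 15, enqueue [none], visited so far: [45, 5, 24, 15]
  queue [37] -> pop 37, enqueue [none], visited so far: [45, 5, 24, 15, 37]
Result: [45, 5, 24, 15, 37]


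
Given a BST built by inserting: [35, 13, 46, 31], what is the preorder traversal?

Tree insertion order: [35, 13, 46, 31]
Tree (level-order array): [35, 13, 46, None, 31]
Preorder traversal: [35, 13, 31, 46]


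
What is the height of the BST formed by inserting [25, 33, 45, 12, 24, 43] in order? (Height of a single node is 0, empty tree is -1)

Insertion order: [25, 33, 45, 12, 24, 43]
Tree (level-order array): [25, 12, 33, None, 24, None, 45, None, None, 43]
Compute height bottom-up (empty subtree = -1):
  height(24) = 1 + max(-1, -1) = 0
  height(12) = 1 + max(-1, 0) = 1
  height(43) = 1 + max(-1, -1) = 0
  height(45) = 1 + max(0, -1) = 1
  height(33) = 1 + max(-1, 1) = 2
  height(25) = 1 + max(1, 2) = 3
Height = 3


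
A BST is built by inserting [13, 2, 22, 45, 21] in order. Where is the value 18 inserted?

Starting tree (level order): [13, 2, 22, None, None, 21, 45]
Insertion path: 13 -> 22 -> 21
Result: insert 18 as left child of 21
Final tree (level order): [13, 2, 22, None, None, 21, 45, 18]


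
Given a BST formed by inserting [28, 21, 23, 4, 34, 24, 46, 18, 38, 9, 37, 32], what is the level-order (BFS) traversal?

Tree insertion order: [28, 21, 23, 4, 34, 24, 46, 18, 38, 9, 37, 32]
Tree (level-order array): [28, 21, 34, 4, 23, 32, 46, None, 18, None, 24, None, None, 38, None, 9, None, None, None, 37]
BFS from the root, enqueuing left then right child of each popped node:
  queue [28] -> pop 28, enqueue [21, 34], visited so far: [28]
  queue [21, 34] -> pop 21, enqueue [4, 23], visited so far: [28, 21]
  queue [34, 4, 23] -> pop 34, enqueue [32, 46], visited so far: [28, 21, 34]
  queue [4, 23, 32, 46] -> pop 4, enqueue [18], visited so far: [28, 21, 34, 4]
  queue [23, 32, 46, 18] -> pop 23, enqueue [24], visited so far: [28, 21, 34, 4, 23]
  queue [32, 46, 18, 24] -> pop 32, enqueue [none], visited so far: [28, 21, 34, 4, 23, 32]
  queue [46, 18, 24] -> pop 46, enqueue [38], visited so far: [28, 21, 34, 4, 23, 32, 46]
  queue [18, 24, 38] -> pop 18, enqueue [9], visited so far: [28, 21, 34, 4, 23, 32, 46, 18]
  queue [24, 38, 9] -> pop 24, enqueue [none], visited so far: [28, 21, 34, 4, 23, 32, 46, 18, 24]
  queue [38, 9] -> pop 38, enqueue [37], visited so far: [28, 21, 34, 4, 23, 32, 46, 18, 24, 38]
  queue [9, 37] -> pop 9, enqueue [none], visited so far: [28, 21, 34, 4, 23, 32, 46, 18, 24, 38, 9]
  queue [37] -> pop 37, enqueue [none], visited so far: [28, 21, 34, 4, 23, 32, 46, 18, 24, 38, 9, 37]
Result: [28, 21, 34, 4, 23, 32, 46, 18, 24, 38, 9, 37]


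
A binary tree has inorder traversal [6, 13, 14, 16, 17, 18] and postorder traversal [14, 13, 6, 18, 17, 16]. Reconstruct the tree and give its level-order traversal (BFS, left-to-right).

Inorder:   [6, 13, 14, 16, 17, 18]
Postorder: [14, 13, 6, 18, 17, 16]
Algorithm: postorder visits root last, so walk postorder right-to-left;
each value is the root of the current inorder slice — split it at that
value, recurse on the right subtree first, then the left.
Recursive splits:
  root=16; inorder splits into left=[6, 13, 14], right=[17, 18]
  root=17; inorder splits into left=[], right=[18]
  root=18; inorder splits into left=[], right=[]
  root=6; inorder splits into left=[], right=[13, 14]
  root=13; inorder splits into left=[], right=[14]
  root=14; inorder splits into left=[], right=[]
Reconstructed level-order: [16, 6, 17, 13, 18, 14]


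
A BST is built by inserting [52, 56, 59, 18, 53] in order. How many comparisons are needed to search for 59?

Search path for 59: 52 -> 56 -> 59
Found: True
Comparisons: 3


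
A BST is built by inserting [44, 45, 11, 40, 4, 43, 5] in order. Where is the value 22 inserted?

Starting tree (level order): [44, 11, 45, 4, 40, None, None, None, 5, None, 43]
Insertion path: 44 -> 11 -> 40
Result: insert 22 as left child of 40
Final tree (level order): [44, 11, 45, 4, 40, None, None, None, 5, 22, 43]


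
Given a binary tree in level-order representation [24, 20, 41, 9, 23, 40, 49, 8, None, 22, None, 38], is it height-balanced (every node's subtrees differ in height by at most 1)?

Tree (level-order array): [24, 20, 41, 9, 23, 40, 49, 8, None, 22, None, 38]
Definition: a tree is height-balanced if, at every node, |h(left) - h(right)| <= 1 (empty subtree has height -1).
Bottom-up per-node check:
  node 8: h_left=-1, h_right=-1, diff=0 [OK], height=0
  node 9: h_left=0, h_right=-1, diff=1 [OK], height=1
  node 22: h_left=-1, h_right=-1, diff=0 [OK], height=0
  node 23: h_left=0, h_right=-1, diff=1 [OK], height=1
  node 20: h_left=1, h_right=1, diff=0 [OK], height=2
  node 38: h_left=-1, h_right=-1, diff=0 [OK], height=0
  node 40: h_left=0, h_right=-1, diff=1 [OK], height=1
  node 49: h_left=-1, h_right=-1, diff=0 [OK], height=0
  node 41: h_left=1, h_right=0, diff=1 [OK], height=2
  node 24: h_left=2, h_right=2, diff=0 [OK], height=3
All nodes satisfy the balance condition.
Result: Balanced


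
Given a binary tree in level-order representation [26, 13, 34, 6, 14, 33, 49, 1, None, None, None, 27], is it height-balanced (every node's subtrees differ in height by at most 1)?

Tree (level-order array): [26, 13, 34, 6, 14, 33, 49, 1, None, None, None, 27]
Definition: a tree is height-balanced if, at every node, |h(left) - h(right)| <= 1 (empty subtree has height -1).
Bottom-up per-node check:
  node 1: h_left=-1, h_right=-1, diff=0 [OK], height=0
  node 6: h_left=0, h_right=-1, diff=1 [OK], height=1
  node 14: h_left=-1, h_right=-1, diff=0 [OK], height=0
  node 13: h_left=1, h_right=0, diff=1 [OK], height=2
  node 27: h_left=-1, h_right=-1, diff=0 [OK], height=0
  node 33: h_left=0, h_right=-1, diff=1 [OK], height=1
  node 49: h_left=-1, h_right=-1, diff=0 [OK], height=0
  node 34: h_left=1, h_right=0, diff=1 [OK], height=2
  node 26: h_left=2, h_right=2, diff=0 [OK], height=3
All nodes satisfy the balance condition.
Result: Balanced


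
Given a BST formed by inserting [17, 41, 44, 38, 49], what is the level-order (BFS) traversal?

Tree insertion order: [17, 41, 44, 38, 49]
Tree (level-order array): [17, None, 41, 38, 44, None, None, None, 49]
BFS from the root, enqueuing left then right child of each popped node:
  queue [17] -> pop 17, enqueue [41], visited so far: [17]
  queue [41] -> pop 41, enqueue [38, 44], visited so far: [17, 41]
  queue [38, 44] -> pop 38, enqueue [none], visited so far: [17, 41, 38]
  queue [44] -> pop 44, enqueue [49], visited so far: [17, 41, 38, 44]
  queue [49] -> pop 49, enqueue [none], visited so far: [17, 41, 38, 44, 49]
Result: [17, 41, 38, 44, 49]


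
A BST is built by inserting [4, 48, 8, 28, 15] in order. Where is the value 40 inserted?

Starting tree (level order): [4, None, 48, 8, None, None, 28, 15]
Insertion path: 4 -> 48 -> 8 -> 28
Result: insert 40 as right child of 28
Final tree (level order): [4, None, 48, 8, None, None, 28, 15, 40]


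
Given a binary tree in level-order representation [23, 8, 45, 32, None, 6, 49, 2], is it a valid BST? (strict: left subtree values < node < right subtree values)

Level-order array: [23, 8, 45, 32, None, 6, 49, 2]
Validate using subtree bounds (lo, hi): at each node, require lo < value < hi,
then recurse left with hi=value and right with lo=value.
Preorder trace (stopping at first violation):
  at node 23 with bounds (-inf, +inf): OK
  at node 8 with bounds (-inf, 23): OK
  at node 32 with bounds (-inf, 8): VIOLATION
Node 32 violates its bound: not (-inf < 32 < 8).
Result: Not a valid BST


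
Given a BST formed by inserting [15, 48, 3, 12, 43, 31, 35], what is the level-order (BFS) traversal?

Tree insertion order: [15, 48, 3, 12, 43, 31, 35]
Tree (level-order array): [15, 3, 48, None, 12, 43, None, None, None, 31, None, None, 35]
BFS from the root, enqueuing left then right child of each popped node:
  queue [15] -> pop 15, enqueue [3, 48], visited so far: [15]
  queue [3, 48] -> pop 3, enqueue [12], visited so far: [15, 3]
  queue [48, 12] -> pop 48, enqueue [43], visited so far: [15, 3, 48]
  queue [12, 43] -> pop 12, enqueue [none], visited so far: [15, 3, 48, 12]
  queue [43] -> pop 43, enqueue [31], visited so far: [15, 3, 48, 12, 43]
  queue [31] -> pop 31, enqueue [35], visited so far: [15, 3, 48, 12, 43, 31]
  queue [35] -> pop 35, enqueue [none], visited so far: [15, 3, 48, 12, 43, 31, 35]
Result: [15, 3, 48, 12, 43, 31, 35]


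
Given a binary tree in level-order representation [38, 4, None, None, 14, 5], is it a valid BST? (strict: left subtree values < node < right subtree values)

Level-order array: [38, 4, None, None, 14, 5]
Validate using subtree bounds (lo, hi): at each node, require lo < value < hi,
then recurse left with hi=value and right with lo=value.
Preorder trace (stopping at first violation):
  at node 38 with bounds (-inf, +inf): OK
  at node 4 with bounds (-inf, 38): OK
  at node 14 with bounds (4, 38): OK
  at node 5 with bounds (4, 14): OK
No violation found at any node.
Result: Valid BST


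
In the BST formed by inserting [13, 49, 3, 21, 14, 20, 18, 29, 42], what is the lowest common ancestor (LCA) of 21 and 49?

Tree insertion order: [13, 49, 3, 21, 14, 20, 18, 29, 42]
Tree (level-order array): [13, 3, 49, None, None, 21, None, 14, 29, None, 20, None, 42, 18]
In a BST, the LCA of p=21, q=49 is the first node v on the
root-to-leaf path with p <= v <= q (go left if both < v, right if both > v).
Walk from root:
  at 13: both 21 and 49 > 13, go right
  at 49: 21 <= 49 <= 49, this is the LCA
LCA = 49


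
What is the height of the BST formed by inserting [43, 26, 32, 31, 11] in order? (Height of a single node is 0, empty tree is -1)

Insertion order: [43, 26, 32, 31, 11]
Tree (level-order array): [43, 26, None, 11, 32, None, None, 31]
Compute height bottom-up (empty subtree = -1):
  height(11) = 1 + max(-1, -1) = 0
  height(31) = 1 + max(-1, -1) = 0
  height(32) = 1 + max(0, -1) = 1
  height(26) = 1 + max(0, 1) = 2
  height(43) = 1 + max(2, -1) = 3
Height = 3


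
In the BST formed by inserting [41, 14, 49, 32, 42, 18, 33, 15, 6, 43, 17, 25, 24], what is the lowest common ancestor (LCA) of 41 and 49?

Tree insertion order: [41, 14, 49, 32, 42, 18, 33, 15, 6, 43, 17, 25, 24]
Tree (level-order array): [41, 14, 49, 6, 32, 42, None, None, None, 18, 33, None, 43, 15, 25, None, None, None, None, None, 17, 24]
In a BST, the LCA of p=41, q=49 is the first node v on the
root-to-leaf path with p <= v <= q (go left if both < v, right if both > v).
Walk from root:
  at 41: 41 <= 41 <= 49, this is the LCA
LCA = 41


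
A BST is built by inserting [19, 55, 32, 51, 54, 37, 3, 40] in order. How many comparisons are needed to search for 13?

Search path for 13: 19 -> 3
Found: False
Comparisons: 2


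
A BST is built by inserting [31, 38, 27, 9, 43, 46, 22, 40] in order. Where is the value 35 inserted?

Starting tree (level order): [31, 27, 38, 9, None, None, 43, None, 22, 40, 46]
Insertion path: 31 -> 38
Result: insert 35 as left child of 38
Final tree (level order): [31, 27, 38, 9, None, 35, 43, None, 22, None, None, 40, 46]


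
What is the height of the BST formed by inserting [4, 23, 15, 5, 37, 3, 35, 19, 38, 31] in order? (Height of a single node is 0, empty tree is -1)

Insertion order: [4, 23, 15, 5, 37, 3, 35, 19, 38, 31]
Tree (level-order array): [4, 3, 23, None, None, 15, 37, 5, 19, 35, 38, None, None, None, None, 31]
Compute height bottom-up (empty subtree = -1):
  height(3) = 1 + max(-1, -1) = 0
  height(5) = 1 + max(-1, -1) = 0
  height(19) = 1 + max(-1, -1) = 0
  height(15) = 1 + max(0, 0) = 1
  height(31) = 1 + max(-1, -1) = 0
  height(35) = 1 + max(0, -1) = 1
  height(38) = 1 + max(-1, -1) = 0
  height(37) = 1 + max(1, 0) = 2
  height(23) = 1 + max(1, 2) = 3
  height(4) = 1 + max(0, 3) = 4
Height = 4


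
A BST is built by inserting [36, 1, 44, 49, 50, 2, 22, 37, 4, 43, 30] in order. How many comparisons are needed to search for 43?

Search path for 43: 36 -> 44 -> 37 -> 43
Found: True
Comparisons: 4


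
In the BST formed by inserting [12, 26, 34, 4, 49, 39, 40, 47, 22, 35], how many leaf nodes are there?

Tree built from: [12, 26, 34, 4, 49, 39, 40, 47, 22, 35]
Tree (level-order array): [12, 4, 26, None, None, 22, 34, None, None, None, 49, 39, None, 35, 40, None, None, None, 47]
Rule: A leaf has 0 children.
Per-node child counts:
  node 12: 2 child(ren)
  node 4: 0 child(ren)
  node 26: 2 child(ren)
  node 22: 0 child(ren)
  node 34: 1 child(ren)
  node 49: 1 child(ren)
  node 39: 2 child(ren)
  node 35: 0 child(ren)
  node 40: 1 child(ren)
  node 47: 0 child(ren)
Matching nodes: [4, 22, 35, 47]
Count of leaf nodes: 4


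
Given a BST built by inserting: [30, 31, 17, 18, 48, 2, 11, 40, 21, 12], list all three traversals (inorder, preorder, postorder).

Tree insertion order: [30, 31, 17, 18, 48, 2, 11, 40, 21, 12]
Tree (level-order array): [30, 17, 31, 2, 18, None, 48, None, 11, None, 21, 40, None, None, 12]
Inorder (L, root, R): [2, 11, 12, 17, 18, 21, 30, 31, 40, 48]
Preorder (root, L, R): [30, 17, 2, 11, 12, 18, 21, 31, 48, 40]
Postorder (L, R, root): [12, 11, 2, 21, 18, 17, 40, 48, 31, 30]


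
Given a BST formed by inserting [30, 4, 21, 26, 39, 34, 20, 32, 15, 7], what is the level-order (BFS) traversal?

Tree insertion order: [30, 4, 21, 26, 39, 34, 20, 32, 15, 7]
Tree (level-order array): [30, 4, 39, None, 21, 34, None, 20, 26, 32, None, 15, None, None, None, None, None, 7]
BFS from the root, enqueuing left then right child of each popped node:
  queue [30] -> pop 30, enqueue [4, 39], visited so far: [30]
  queue [4, 39] -> pop 4, enqueue [21], visited so far: [30, 4]
  queue [39, 21] -> pop 39, enqueue [34], visited so far: [30, 4, 39]
  queue [21, 34] -> pop 21, enqueue [20, 26], visited so far: [30, 4, 39, 21]
  queue [34, 20, 26] -> pop 34, enqueue [32], visited so far: [30, 4, 39, 21, 34]
  queue [20, 26, 32] -> pop 20, enqueue [15], visited so far: [30, 4, 39, 21, 34, 20]
  queue [26, 32, 15] -> pop 26, enqueue [none], visited so far: [30, 4, 39, 21, 34, 20, 26]
  queue [32, 15] -> pop 32, enqueue [none], visited so far: [30, 4, 39, 21, 34, 20, 26, 32]
  queue [15] -> pop 15, enqueue [7], visited so far: [30, 4, 39, 21, 34, 20, 26, 32, 15]
  queue [7] -> pop 7, enqueue [none], visited so far: [30, 4, 39, 21, 34, 20, 26, 32, 15, 7]
Result: [30, 4, 39, 21, 34, 20, 26, 32, 15, 7]


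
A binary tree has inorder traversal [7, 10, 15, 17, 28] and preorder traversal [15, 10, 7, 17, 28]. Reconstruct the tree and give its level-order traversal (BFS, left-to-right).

Inorder:  [7, 10, 15, 17, 28]
Preorder: [15, 10, 7, 17, 28]
Algorithm: preorder visits root first, so consume preorder in order;
for each root, split the current inorder slice at that value into
left-subtree inorder and right-subtree inorder, then recurse.
Recursive splits:
  root=15; inorder splits into left=[7, 10], right=[17, 28]
  root=10; inorder splits into left=[7], right=[]
  root=7; inorder splits into left=[], right=[]
  root=17; inorder splits into left=[], right=[28]
  root=28; inorder splits into left=[], right=[]
Reconstructed level-order: [15, 10, 17, 7, 28]
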